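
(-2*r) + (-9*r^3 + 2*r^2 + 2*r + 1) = -9*r^3 + 2*r^2 + 1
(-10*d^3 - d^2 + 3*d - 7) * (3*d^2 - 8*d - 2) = -30*d^5 + 77*d^4 + 37*d^3 - 43*d^2 + 50*d + 14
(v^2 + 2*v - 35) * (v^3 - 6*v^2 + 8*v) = v^5 - 4*v^4 - 39*v^3 + 226*v^2 - 280*v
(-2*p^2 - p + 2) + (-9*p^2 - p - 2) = -11*p^2 - 2*p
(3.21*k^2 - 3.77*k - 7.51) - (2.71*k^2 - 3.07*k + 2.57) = 0.5*k^2 - 0.7*k - 10.08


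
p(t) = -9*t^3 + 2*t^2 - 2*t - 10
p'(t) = -27*t^2 + 4*t - 2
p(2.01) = -79.03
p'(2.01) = -103.04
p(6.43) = -2332.80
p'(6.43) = -1092.59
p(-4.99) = 1168.04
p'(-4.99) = -694.26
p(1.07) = -20.88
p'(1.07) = -28.63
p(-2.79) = 206.61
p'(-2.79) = -223.33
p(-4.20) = 700.47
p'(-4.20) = -495.08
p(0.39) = -11.01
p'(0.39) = -4.55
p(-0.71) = -4.35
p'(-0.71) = -18.45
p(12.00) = -15298.00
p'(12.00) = -3842.00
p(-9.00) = 6731.00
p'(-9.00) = -2225.00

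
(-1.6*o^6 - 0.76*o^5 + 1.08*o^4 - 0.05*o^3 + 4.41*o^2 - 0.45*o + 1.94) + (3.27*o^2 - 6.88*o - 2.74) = -1.6*o^6 - 0.76*o^5 + 1.08*o^4 - 0.05*o^3 + 7.68*o^2 - 7.33*o - 0.8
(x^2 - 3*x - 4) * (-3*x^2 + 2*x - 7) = -3*x^4 + 11*x^3 - x^2 + 13*x + 28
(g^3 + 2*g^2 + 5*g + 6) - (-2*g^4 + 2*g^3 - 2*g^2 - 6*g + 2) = 2*g^4 - g^3 + 4*g^2 + 11*g + 4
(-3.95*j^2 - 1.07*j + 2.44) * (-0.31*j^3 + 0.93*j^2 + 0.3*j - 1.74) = 1.2245*j^5 - 3.3418*j^4 - 2.9365*j^3 + 8.8212*j^2 + 2.5938*j - 4.2456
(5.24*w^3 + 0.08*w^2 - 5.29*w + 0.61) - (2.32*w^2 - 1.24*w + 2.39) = 5.24*w^3 - 2.24*w^2 - 4.05*w - 1.78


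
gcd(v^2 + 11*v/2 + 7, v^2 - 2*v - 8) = v + 2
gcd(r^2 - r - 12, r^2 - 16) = r - 4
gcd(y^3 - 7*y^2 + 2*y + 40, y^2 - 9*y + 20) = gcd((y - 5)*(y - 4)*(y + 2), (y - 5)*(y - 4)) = y^2 - 9*y + 20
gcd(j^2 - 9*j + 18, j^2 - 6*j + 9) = j - 3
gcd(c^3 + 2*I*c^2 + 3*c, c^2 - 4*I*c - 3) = c - I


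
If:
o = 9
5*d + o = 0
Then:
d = -9/5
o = 9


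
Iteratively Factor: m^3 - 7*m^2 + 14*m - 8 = (m - 1)*(m^2 - 6*m + 8) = (m - 4)*(m - 1)*(m - 2)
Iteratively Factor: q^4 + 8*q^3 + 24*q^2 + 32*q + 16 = (q + 2)*(q^3 + 6*q^2 + 12*q + 8) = (q + 2)^2*(q^2 + 4*q + 4) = (q + 2)^3*(q + 2)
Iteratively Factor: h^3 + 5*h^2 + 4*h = (h + 4)*(h^2 + h) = (h + 1)*(h + 4)*(h)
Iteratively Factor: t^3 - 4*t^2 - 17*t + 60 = (t + 4)*(t^2 - 8*t + 15) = (t - 3)*(t + 4)*(t - 5)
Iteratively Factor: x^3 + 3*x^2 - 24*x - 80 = (x + 4)*(x^2 - x - 20) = (x - 5)*(x + 4)*(x + 4)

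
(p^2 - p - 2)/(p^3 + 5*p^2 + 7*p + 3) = (p - 2)/(p^2 + 4*p + 3)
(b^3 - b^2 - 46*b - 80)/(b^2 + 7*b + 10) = b - 8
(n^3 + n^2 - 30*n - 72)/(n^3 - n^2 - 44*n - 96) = (n - 6)/(n - 8)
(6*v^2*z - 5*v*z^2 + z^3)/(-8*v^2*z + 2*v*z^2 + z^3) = (-3*v + z)/(4*v + z)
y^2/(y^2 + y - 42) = y^2/(y^2 + y - 42)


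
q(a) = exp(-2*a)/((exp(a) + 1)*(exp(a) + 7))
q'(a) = -2*exp(-2*a)/((exp(a) + 1)*(exp(a) + 7)) - exp(-a)/((exp(a) + 1)*(exp(a) + 7)^2) - exp(-a)/((exp(a) + 1)^2*(exp(a) + 7)) = 2*(-2*exp(2*a) - 12*exp(a) - 7)*exp(-2*a)/(exp(4*a) + 16*exp(3*a) + 78*exp(2*a) + 112*exp(a) + 49)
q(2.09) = 0.00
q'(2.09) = -0.00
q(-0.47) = 0.21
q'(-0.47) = -0.51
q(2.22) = 0.00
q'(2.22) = -0.00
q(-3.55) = 167.62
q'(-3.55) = -340.60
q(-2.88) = 42.58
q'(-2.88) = -87.77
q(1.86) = 0.00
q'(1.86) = -0.00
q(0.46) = 0.02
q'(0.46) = -0.05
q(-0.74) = 0.40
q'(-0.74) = -0.95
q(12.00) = 0.00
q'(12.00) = 0.00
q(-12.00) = 3784133732.22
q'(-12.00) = -7568294036.32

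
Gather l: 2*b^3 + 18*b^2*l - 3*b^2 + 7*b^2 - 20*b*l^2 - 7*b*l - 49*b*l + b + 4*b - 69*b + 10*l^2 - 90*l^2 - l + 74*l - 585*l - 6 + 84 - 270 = 2*b^3 + 4*b^2 - 64*b + l^2*(-20*b - 80) + l*(18*b^2 - 56*b - 512) - 192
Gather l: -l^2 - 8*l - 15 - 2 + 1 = -l^2 - 8*l - 16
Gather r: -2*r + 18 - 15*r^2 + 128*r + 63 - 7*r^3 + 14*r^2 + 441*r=-7*r^3 - r^2 + 567*r + 81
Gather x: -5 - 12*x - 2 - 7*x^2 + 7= -7*x^2 - 12*x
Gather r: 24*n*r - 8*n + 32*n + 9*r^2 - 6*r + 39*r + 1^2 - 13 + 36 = 24*n + 9*r^2 + r*(24*n + 33) + 24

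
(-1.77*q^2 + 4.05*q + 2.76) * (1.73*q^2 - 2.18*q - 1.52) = -3.0621*q^4 + 10.8651*q^3 - 1.3638*q^2 - 12.1728*q - 4.1952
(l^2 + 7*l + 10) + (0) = l^2 + 7*l + 10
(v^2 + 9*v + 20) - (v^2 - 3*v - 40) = 12*v + 60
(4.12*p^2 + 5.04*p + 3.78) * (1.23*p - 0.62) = 5.0676*p^3 + 3.6448*p^2 + 1.5246*p - 2.3436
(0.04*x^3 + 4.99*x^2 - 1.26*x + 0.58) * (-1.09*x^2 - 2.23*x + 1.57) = -0.0436*x^5 - 5.5283*x^4 - 9.6915*x^3 + 10.0119*x^2 - 3.2716*x + 0.9106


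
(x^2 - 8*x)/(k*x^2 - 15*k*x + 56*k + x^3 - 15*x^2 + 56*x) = x/(k*x - 7*k + x^2 - 7*x)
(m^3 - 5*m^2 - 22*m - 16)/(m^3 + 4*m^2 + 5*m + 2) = (m - 8)/(m + 1)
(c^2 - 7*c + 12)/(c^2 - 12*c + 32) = (c - 3)/(c - 8)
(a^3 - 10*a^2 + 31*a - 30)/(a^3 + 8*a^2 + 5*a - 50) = (a^2 - 8*a + 15)/(a^2 + 10*a + 25)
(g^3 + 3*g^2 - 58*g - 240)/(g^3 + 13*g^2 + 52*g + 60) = (g - 8)/(g + 2)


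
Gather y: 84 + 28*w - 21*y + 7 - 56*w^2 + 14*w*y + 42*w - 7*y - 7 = -56*w^2 + 70*w + y*(14*w - 28) + 84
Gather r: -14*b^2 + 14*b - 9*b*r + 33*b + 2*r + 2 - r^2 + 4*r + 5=-14*b^2 + 47*b - r^2 + r*(6 - 9*b) + 7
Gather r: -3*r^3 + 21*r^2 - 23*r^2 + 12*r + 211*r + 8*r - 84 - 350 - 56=-3*r^3 - 2*r^2 + 231*r - 490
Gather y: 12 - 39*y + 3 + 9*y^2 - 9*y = 9*y^2 - 48*y + 15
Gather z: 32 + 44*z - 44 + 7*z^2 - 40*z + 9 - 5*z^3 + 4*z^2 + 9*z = -5*z^3 + 11*z^2 + 13*z - 3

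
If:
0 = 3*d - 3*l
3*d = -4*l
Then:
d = 0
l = 0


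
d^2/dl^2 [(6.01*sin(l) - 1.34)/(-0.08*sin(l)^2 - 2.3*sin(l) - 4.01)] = (0.0384639999999999*sin(l)^5 - 1.140144*sin(l)^4 - 12.384656*sin(l)^3 - 60.747886*sin(l)^2 + 122.047629*sin(l) + 124.177916)/(0.08*sin(l)^2 + 2.3*sin(l) + 4.01)^3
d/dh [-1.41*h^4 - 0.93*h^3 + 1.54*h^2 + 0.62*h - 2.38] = -5.64*h^3 - 2.79*h^2 + 3.08*h + 0.62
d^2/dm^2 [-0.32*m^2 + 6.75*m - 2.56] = -0.640000000000000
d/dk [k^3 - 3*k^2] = 3*k*(k - 2)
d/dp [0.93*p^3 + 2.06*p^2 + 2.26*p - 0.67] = 2.79*p^2 + 4.12*p + 2.26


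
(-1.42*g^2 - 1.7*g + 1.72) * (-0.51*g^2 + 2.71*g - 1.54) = 0.7242*g^4 - 2.9812*g^3 - 3.2974*g^2 + 7.2792*g - 2.6488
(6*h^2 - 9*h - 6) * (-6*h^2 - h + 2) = -36*h^4 + 48*h^3 + 57*h^2 - 12*h - 12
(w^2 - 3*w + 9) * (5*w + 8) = 5*w^3 - 7*w^2 + 21*w + 72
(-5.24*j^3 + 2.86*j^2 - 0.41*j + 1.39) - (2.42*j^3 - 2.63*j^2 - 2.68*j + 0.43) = -7.66*j^3 + 5.49*j^2 + 2.27*j + 0.96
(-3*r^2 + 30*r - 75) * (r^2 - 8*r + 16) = -3*r^4 + 54*r^3 - 363*r^2 + 1080*r - 1200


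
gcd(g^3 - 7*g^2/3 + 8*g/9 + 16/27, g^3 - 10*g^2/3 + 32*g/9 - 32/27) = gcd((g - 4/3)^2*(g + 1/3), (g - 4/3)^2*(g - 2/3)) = g^2 - 8*g/3 + 16/9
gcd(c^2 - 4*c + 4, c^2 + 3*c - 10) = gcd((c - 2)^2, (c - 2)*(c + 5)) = c - 2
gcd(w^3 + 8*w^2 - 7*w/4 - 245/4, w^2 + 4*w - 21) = w + 7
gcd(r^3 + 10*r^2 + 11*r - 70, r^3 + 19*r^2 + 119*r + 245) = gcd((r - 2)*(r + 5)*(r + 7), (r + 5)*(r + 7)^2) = r^2 + 12*r + 35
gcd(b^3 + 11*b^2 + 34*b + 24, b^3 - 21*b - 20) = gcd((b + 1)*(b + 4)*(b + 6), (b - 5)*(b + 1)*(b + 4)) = b^2 + 5*b + 4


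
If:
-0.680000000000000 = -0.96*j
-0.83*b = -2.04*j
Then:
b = 1.74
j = 0.71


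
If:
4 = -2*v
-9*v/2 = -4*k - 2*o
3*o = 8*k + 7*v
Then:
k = 1/28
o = -32/7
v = -2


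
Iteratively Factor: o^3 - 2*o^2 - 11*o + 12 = (o + 3)*(o^2 - 5*o + 4) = (o - 4)*(o + 3)*(o - 1)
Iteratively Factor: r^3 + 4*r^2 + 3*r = (r + 1)*(r^2 + 3*r) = (r + 1)*(r + 3)*(r)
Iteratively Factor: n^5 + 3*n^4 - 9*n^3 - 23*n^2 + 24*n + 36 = (n + 3)*(n^4 - 9*n^2 + 4*n + 12) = (n + 3)^2*(n^3 - 3*n^2 + 4) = (n - 2)*(n + 3)^2*(n^2 - n - 2) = (n - 2)*(n + 1)*(n + 3)^2*(n - 2)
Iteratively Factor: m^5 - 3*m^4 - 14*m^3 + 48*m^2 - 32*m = (m - 1)*(m^4 - 2*m^3 - 16*m^2 + 32*m) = m*(m - 1)*(m^3 - 2*m^2 - 16*m + 32) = m*(m - 2)*(m - 1)*(m^2 - 16) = m*(m - 4)*(m - 2)*(m - 1)*(m + 4)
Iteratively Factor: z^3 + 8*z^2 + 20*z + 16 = (z + 2)*(z^2 + 6*z + 8) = (z + 2)^2*(z + 4)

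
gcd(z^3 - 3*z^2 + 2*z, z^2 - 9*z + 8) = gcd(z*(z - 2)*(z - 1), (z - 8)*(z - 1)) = z - 1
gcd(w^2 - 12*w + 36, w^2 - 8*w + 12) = w - 6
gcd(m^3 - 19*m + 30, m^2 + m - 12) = m - 3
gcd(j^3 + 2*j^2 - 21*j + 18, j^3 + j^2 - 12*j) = j - 3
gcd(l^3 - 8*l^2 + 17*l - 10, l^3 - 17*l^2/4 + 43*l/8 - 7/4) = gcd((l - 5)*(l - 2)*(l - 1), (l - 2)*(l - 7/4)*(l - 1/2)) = l - 2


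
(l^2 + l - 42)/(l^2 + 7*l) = (l - 6)/l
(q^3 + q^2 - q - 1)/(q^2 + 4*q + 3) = (q^2 - 1)/(q + 3)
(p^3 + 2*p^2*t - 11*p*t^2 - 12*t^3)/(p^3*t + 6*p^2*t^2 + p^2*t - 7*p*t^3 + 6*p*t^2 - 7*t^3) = (p^3 + 2*p^2*t - 11*p*t^2 - 12*t^3)/(t*(p^3 + 6*p^2*t + p^2 - 7*p*t^2 + 6*p*t - 7*t^2))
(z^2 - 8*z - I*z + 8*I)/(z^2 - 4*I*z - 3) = (z - 8)/(z - 3*I)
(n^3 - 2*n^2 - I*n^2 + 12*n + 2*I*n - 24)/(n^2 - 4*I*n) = n - 2 + 3*I - 6*I/n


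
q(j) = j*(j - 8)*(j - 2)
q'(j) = j*(j - 8) + j*(j - 2) + (j - 8)*(j - 2)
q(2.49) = -6.72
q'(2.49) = -15.20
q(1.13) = 6.75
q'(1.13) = -2.77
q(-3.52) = -223.84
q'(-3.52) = 123.57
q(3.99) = -31.84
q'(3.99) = -16.04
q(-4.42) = -352.43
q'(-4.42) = 163.01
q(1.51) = 4.80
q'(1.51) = -7.36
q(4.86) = -43.64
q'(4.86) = -10.34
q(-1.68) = -59.85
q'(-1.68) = 58.07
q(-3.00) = -165.00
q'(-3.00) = 103.00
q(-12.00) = -3360.00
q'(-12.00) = 688.00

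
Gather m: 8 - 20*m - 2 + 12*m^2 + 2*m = 12*m^2 - 18*m + 6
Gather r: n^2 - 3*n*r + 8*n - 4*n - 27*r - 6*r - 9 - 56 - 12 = n^2 + 4*n + r*(-3*n - 33) - 77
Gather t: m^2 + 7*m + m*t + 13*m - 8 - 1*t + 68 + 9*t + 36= m^2 + 20*m + t*(m + 8) + 96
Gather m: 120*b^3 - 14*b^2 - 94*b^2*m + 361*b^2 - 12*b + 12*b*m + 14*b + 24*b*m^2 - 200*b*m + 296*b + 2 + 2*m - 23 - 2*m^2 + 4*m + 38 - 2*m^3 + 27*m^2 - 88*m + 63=120*b^3 + 347*b^2 + 298*b - 2*m^3 + m^2*(24*b + 25) + m*(-94*b^2 - 188*b - 82) + 80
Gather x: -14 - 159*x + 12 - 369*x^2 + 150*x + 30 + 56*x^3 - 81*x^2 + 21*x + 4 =56*x^3 - 450*x^2 + 12*x + 32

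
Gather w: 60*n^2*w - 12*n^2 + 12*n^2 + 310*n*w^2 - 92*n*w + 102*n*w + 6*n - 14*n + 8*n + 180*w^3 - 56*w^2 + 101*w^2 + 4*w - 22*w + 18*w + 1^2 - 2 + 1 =180*w^3 + w^2*(310*n + 45) + w*(60*n^2 + 10*n)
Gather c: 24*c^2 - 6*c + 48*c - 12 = 24*c^2 + 42*c - 12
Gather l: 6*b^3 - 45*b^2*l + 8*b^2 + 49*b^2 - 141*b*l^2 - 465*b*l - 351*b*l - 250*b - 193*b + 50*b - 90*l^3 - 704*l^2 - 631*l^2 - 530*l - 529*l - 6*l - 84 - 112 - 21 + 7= 6*b^3 + 57*b^2 - 393*b - 90*l^3 + l^2*(-141*b - 1335) + l*(-45*b^2 - 816*b - 1065) - 210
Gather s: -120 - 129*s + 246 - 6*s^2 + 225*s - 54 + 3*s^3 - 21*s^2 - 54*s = 3*s^3 - 27*s^2 + 42*s + 72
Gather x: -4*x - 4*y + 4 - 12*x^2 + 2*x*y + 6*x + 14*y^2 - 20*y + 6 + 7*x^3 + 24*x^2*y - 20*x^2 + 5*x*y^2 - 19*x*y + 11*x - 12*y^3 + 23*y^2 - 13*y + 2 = 7*x^3 + x^2*(24*y - 32) + x*(5*y^2 - 17*y + 13) - 12*y^3 + 37*y^2 - 37*y + 12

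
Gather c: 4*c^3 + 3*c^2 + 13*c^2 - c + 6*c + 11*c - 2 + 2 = 4*c^3 + 16*c^2 + 16*c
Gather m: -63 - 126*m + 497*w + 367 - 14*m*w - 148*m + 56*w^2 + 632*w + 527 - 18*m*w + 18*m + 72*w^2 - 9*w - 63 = m*(-32*w - 256) + 128*w^2 + 1120*w + 768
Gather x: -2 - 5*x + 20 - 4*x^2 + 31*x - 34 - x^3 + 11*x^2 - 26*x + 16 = -x^3 + 7*x^2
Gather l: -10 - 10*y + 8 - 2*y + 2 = -12*y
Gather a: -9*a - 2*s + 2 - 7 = -9*a - 2*s - 5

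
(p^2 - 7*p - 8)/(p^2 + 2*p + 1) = (p - 8)/(p + 1)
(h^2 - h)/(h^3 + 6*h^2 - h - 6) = h/(h^2 + 7*h + 6)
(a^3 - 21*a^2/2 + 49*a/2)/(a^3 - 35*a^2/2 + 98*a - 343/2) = a/(a - 7)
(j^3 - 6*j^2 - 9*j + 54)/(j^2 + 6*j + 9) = (j^2 - 9*j + 18)/(j + 3)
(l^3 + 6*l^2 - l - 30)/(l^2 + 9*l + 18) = (l^2 + 3*l - 10)/(l + 6)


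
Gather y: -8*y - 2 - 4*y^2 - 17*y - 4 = -4*y^2 - 25*y - 6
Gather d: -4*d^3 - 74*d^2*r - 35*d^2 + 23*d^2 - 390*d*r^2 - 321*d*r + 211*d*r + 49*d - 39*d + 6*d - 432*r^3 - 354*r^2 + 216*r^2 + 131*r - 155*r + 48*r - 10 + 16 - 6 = -4*d^3 + d^2*(-74*r - 12) + d*(-390*r^2 - 110*r + 16) - 432*r^3 - 138*r^2 + 24*r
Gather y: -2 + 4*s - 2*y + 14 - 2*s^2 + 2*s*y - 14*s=-2*s^2 - 10*s + y*(2*s - 2) + 12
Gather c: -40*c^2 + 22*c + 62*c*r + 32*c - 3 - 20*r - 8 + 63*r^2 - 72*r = -40*c^2 + c*(62*r + 54) + 63*r^2 - 92*r - 11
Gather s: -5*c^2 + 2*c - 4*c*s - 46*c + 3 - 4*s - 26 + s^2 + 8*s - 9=-5*c^2 - 44*c + s^2 + s*(4 - 4*c) - 32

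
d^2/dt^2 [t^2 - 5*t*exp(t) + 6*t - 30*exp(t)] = -5*t*exp(t) - 40*exp(t) + 2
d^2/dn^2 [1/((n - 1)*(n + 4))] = 2*((n - 1)^2 + (n - 1)*(n + 4) + (n + 4)^2)/((n - 1)^3*(n + 4)^3)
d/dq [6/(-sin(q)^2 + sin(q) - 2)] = 6*(2*sin(q) - 1)*cos(q)/(sin(q)^2 - sin(q) + 2)^2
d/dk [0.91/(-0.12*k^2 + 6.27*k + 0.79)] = (0.2184*k - 5.7057)/(-0.12*k^2 + 6.27*k + 0.79)^2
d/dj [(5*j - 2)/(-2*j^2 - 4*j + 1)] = (10*j^2 - 8*j - 3)/(4*j^4 + 16*j^3 + 12*j^2 - 8*j + 1)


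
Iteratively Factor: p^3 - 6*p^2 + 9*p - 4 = (p - 4)*(p^2 - 2*p + 1) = (p - 4)*(p - 1)*(p - 1)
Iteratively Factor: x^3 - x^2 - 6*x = (x + 2)*(x^2 - 3*x) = (x - 3)*(x + 2)*(x)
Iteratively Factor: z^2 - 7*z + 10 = (z - 5)*(z - 2)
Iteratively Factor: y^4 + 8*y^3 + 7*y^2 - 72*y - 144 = (y + 4)*(y^3 + 4*y^2 - 9*y - 36) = (y - 3)*(y + 4)*(y^2 + 7*y + 12) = (y - 3)*(y + 3)*(y + 4)*(y + 4)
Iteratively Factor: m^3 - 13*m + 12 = (m - 3)*(m^2 + 3*m - 4) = (m - 3)*(m - 1)*(m + 4)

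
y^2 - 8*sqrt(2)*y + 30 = (y - 5*sqrt(2))*(y - 3*sqrt(2))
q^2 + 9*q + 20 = (q + 4)*(q + 5)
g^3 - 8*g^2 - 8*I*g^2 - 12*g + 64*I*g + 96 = (g - 8)*(g - 6*I)*(g - 2*I)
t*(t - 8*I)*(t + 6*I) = t^3 - 2*I*t^2 + 48*t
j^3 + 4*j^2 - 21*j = j*(j - 3)*(j + 7)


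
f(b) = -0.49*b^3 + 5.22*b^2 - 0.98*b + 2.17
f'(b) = -1.47*b^2 + 10.44*b - 0.98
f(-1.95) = 27.56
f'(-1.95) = -26.93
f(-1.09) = 10.07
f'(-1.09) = -14.11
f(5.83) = 76.78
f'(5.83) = 9.92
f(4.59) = 60.26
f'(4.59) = 15.97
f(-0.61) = 4.82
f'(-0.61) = -7.90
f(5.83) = 76.78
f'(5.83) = 9.92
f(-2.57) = 47.48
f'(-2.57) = -37.52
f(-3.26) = 77.82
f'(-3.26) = -50.64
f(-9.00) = 791.02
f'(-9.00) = -214.01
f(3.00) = 32.98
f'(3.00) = 17.11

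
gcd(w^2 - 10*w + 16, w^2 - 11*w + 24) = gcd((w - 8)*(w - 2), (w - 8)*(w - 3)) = w - 8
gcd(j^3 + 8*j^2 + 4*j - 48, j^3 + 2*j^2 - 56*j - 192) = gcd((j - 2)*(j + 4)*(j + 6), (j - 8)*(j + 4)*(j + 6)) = j^2 + 10*j + 24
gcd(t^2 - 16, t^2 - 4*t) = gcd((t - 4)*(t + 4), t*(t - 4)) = t - 4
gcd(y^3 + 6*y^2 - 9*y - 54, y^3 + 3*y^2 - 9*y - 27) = y^2 - 9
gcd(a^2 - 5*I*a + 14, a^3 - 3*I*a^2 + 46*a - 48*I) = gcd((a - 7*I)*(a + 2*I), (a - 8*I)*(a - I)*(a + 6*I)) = 1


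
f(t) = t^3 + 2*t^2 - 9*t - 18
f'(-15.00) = 606.00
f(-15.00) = -2808.00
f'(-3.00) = 6.00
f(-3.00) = 0.00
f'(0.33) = -7.35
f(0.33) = -20.72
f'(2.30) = 16.07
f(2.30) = -15.95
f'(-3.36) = 11.43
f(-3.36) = -3.11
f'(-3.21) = 9.07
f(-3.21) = -1.58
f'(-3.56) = 14.78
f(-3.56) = -5.73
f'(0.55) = -5.89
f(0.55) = -22.18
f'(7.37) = 183.43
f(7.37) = 424.62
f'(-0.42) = -10.15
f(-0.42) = -13.94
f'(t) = 3*t^2 + 4*t - 9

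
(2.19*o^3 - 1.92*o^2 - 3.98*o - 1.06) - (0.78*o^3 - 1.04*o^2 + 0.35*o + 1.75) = 1.41*o^3 - 0.88*o^2 - 4.33*o - 2.81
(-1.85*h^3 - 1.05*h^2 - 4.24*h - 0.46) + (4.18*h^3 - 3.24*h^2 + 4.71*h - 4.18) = 2.33*h^3 - 4.29*h^2 + 0.47*h - 4.64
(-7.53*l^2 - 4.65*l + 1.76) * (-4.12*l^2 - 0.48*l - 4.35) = 31.0236*l^4 + 22.7724*l^3 + 27.7363*l^2 + 19.3827*l - 7.656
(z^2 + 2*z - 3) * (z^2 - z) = z^4 + z^3 - 5*z^2 + 3*z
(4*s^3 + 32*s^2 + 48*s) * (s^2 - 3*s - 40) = 4*s^5 + 20*s^4 - 208*s^3 - 1424*s^2 - 1920*s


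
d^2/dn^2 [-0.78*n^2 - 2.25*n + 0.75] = -1.56000000000000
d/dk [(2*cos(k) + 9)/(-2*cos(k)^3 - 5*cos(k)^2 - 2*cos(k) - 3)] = -8*(48*cos(k) + 16*cos(2*k) + cos(3*k) + 22)*sin(k)/(7*cos(k) + 5*cos(2*k) + cos(3*k) + 11)^2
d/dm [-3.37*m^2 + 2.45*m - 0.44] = 2.45 - 6.74*m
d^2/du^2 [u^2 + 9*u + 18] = 2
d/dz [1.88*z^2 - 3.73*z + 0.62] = 3.76*z - 3.73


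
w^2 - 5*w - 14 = (w - 7)*(w + 2)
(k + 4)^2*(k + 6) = k^3 + 14*k^2 + 64*k + 96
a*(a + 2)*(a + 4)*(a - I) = a^4 + 6*a^3 - I*a^3 + 8*a^2 - 6*I*a^2 - 8*I*a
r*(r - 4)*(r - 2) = r^3 - 6*r^2 + 8*r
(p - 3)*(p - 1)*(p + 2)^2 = p^4 - 9*p^2 - 4*p + 12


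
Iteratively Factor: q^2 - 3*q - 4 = (q - 4)*(q + 1)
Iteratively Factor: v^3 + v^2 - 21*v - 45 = (v - 5)*(v^2 + 6*v + 9) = (v - 5)*(v + 3)*(v + 3)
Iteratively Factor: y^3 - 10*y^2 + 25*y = (y - 5)*(y^2 - 5*y) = y*(y - 5)*(y - 5)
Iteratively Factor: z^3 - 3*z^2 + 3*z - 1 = (z - 1)*(z^2 - 2*z + 1) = (z - 1)^2*(z - 1)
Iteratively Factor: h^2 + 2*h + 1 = (h + 1)*(h + 1)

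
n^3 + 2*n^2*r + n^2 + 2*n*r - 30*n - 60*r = (n - 5)*(n + 6)*(n + 2*r)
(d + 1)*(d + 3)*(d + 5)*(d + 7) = d^4 + 16*d^3 + 86*d^2 + 176*d + 105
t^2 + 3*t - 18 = (t - 3)*(t + 6)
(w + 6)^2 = w^2 + 12*w + 36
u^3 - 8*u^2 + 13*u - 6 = (u - 6)*(u - 1)^2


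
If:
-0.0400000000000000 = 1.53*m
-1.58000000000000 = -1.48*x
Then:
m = -0.03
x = 1.07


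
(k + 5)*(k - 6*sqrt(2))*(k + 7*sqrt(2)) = k^3 + sqrt(2)*k^2 + 5*k^2 - 84*k + 5*sqrt(2)*k - 420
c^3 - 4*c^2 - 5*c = c*(c - 5)*(c + 1)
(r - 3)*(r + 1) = r^2 - 2*r - 3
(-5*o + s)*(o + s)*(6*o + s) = -30*o^3 - 29*o^2*s + 2*o*s^2 + s^3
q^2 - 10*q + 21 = (q - 7)*(q - 3)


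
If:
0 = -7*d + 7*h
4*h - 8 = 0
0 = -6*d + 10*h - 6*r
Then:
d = 2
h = 2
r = 4/3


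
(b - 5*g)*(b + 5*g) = b^2 - 25*g^2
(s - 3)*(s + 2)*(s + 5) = s^3 + 4*s^2 - 11*s - 30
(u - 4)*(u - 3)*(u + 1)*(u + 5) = u^4 - u^3 - 25*u^2 + 37*u + 60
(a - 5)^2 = a^2 - 10*a + 25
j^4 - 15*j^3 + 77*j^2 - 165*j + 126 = (j - 7)*(j - 3)^2*(j - 2)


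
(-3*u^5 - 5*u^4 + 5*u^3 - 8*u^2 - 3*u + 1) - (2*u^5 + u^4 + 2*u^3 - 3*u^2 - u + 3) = -5*u^5 - 6*u^4 + 3*u^3 - 5*u^2 - 2*u - 2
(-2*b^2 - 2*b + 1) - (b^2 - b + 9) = -3*b^2 - b - 8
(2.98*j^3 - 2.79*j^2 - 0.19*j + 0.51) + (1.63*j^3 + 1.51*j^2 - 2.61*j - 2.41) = 4.61*j^3 - 1.28*j^2 - 2.8*j - 1.9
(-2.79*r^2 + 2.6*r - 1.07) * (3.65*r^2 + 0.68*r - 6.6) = -10.1835*r^4 + 7.5928*r^3 + 16.2765*r^2 - 17.8876*r + 7.062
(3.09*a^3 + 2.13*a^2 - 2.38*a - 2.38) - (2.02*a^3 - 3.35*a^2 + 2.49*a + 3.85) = 1.07*a^3 + 5.48*a^2 - 4.87*a - 6.23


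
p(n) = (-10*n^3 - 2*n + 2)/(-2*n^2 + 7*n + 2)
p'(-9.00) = 4.58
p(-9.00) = -32.78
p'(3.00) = -109.20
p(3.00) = -54.80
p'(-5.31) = 4.17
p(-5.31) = -16.49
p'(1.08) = -4.46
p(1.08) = -1.77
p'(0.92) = -3.50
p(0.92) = -1.13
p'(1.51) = -8.26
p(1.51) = -4.43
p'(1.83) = -12.94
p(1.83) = -7.76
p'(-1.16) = 1.82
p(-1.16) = -2.26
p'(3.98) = -1450.20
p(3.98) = 349.52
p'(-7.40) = 4.46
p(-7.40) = -25.54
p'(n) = (4*n - 7)*(-10*n^3 - 2*n + 2)/(-2*n^2 + 7*n + 2)^2 + (-30*n^2 - 2)/(-2*n^2 + 7*n + 2)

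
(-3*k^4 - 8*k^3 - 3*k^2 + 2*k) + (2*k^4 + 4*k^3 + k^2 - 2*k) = -k^4 - 4*k^3 - 2*k^2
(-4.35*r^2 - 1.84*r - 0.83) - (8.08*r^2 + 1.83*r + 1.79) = -12.43*r^2 - 3.67*r - 2.62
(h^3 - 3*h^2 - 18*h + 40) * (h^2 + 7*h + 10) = h^5 + 4*h^4 - 29*h^3 - 116*h^2 + 100*h + 400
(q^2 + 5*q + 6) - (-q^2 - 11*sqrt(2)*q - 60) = 2*q^2 + 5*q + 11*sqrt(2)*q + 66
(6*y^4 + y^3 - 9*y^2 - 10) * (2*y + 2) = 12*y^5 + 14*y^4 - 16*y^3 - 18*y^2 - 20*y - 20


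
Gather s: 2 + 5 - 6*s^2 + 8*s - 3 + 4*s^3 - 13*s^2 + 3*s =4*s^3 - 19*s^2 + 11*s + 4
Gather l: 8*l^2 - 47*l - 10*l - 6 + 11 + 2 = 8*l^2 - 57*l + 7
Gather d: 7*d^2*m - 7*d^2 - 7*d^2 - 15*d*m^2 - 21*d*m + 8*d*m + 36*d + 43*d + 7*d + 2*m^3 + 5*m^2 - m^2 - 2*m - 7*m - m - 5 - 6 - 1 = d^2*(7*m - 14) + d*(-15*m^2 - 13*m + 86) + 2*m^3 + 4*m^2 - 10*m - 12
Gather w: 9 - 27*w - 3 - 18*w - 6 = -45*w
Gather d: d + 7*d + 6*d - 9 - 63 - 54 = 14*d - 126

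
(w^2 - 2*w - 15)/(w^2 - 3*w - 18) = (w - 5)/(w - 6)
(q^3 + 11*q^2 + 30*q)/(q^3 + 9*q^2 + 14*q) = (q^2 + 11*q + 30)/(q^2 + 9*q + 14)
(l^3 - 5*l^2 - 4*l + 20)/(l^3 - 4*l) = (l - 5)/l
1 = 1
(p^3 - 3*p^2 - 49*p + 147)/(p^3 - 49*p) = (p - 3)/p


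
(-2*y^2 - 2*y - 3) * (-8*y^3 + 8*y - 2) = 16*y^5 + 16*y^4 + 8*y^3 - 12*y^2 - 20*y + 6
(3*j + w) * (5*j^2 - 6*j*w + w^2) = 15*j^3 - 13*j^2*w - 3*j*w^2 + w^3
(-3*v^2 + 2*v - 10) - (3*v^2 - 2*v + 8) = -6*v^2 + 4*v - 18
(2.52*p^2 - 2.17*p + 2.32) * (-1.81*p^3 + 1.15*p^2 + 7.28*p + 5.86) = -4.5612*p^5 + 6.8257*p^4 + 11.6509*p^3 + 1.6376*p^2 + 4.1734*p + 13.5952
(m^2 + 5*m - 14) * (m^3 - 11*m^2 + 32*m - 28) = m^5 - 6*m^4 - 37*m^3 + 286*m^2 - 588*m + 392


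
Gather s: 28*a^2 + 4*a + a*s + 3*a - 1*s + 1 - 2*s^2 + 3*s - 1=28*a^2 + 7*a - 2*s^2 + s*(a + 2)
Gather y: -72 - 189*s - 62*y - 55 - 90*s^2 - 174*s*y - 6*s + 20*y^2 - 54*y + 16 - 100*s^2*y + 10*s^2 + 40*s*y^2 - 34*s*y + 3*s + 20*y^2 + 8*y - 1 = -80*s^2 - 192*s + y^2*(40*s + 40) + y*(-100*s^2 - 208*s - 108) - 112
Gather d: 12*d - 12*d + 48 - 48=0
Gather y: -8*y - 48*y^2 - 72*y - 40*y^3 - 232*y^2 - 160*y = -40*y^3 - 280*y^2 - 240*y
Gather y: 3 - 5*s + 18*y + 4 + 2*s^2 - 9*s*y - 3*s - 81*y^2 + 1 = 2*s^2 - 8*s - 81*y^2 + y*(18 - 9*s) + 8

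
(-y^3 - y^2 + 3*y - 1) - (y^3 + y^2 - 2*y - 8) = -2*y^3 - 2*y^2 + 5*y + 7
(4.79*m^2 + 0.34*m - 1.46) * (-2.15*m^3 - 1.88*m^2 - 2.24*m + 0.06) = -10.2985*m^5 - 9.7362*m^4 - 8.2298*m^3 + 2.2706*m^2 + 3.2908*m - 0.0876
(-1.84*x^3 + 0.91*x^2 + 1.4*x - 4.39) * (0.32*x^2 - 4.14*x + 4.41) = -0.5888*x^5 + 7.9088*x^4 - 11.4338*x^3 - 3.1877*x^2 + 24.3486*x - 19.3599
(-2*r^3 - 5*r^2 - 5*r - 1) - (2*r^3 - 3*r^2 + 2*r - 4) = -4*r^3 - 2*r^2 - 7*r + 3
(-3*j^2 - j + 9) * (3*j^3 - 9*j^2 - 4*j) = -9*j^5 + 24*j^4 + 48*j^3 - 77*j^2 - 36*j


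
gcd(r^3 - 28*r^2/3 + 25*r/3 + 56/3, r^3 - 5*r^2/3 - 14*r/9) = r - 7/3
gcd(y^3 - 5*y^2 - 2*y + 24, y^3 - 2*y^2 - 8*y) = y^2 - 2*y - 8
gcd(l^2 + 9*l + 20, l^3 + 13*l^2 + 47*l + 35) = l + 5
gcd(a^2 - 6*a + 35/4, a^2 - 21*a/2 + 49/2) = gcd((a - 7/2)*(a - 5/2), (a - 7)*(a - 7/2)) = a - 7/2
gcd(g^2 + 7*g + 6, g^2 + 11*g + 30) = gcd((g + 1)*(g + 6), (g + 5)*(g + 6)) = g + 6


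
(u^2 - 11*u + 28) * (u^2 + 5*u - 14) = u^4 - 6*u^3 - 41*u^2 + 294*u - 392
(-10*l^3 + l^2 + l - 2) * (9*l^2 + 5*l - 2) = -90*l^5 - 41*l^4 + 34*l^3 - 15*l^2 - 12*l + 4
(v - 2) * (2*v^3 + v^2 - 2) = 2*v^4 - 3*v^3 - 2*v^2 - 2*v + 4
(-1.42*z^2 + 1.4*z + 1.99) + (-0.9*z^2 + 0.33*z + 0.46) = -2.32*z^2 + 1.73*z + 2.45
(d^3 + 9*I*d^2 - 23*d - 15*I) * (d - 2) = d^4 - 2*d^3 + 9*I*d^3 - 23*d^2 - 18*I*d^2 + 46*d - 15*I*d + 30*I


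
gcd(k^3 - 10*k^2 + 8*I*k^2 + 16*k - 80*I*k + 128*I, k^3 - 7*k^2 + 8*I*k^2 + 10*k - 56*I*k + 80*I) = k^2 + k*(-2 + 8*I) - 16*I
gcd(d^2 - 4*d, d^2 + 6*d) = d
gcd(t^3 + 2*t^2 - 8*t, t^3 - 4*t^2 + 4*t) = t^2 - 2*t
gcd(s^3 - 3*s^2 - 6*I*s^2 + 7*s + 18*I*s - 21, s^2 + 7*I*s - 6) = s + I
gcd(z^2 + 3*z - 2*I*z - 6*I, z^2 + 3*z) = z + 3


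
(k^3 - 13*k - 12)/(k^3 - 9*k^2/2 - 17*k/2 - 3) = 2*(k^2 - k - 12)/(2*k^2 - 11*k - 6)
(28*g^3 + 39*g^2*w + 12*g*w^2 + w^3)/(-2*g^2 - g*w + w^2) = (28*g^2 + 11*g*w + w^2)/(-2*g + w)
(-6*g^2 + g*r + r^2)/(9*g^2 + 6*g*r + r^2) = (-2*g + r)/(3*g + r)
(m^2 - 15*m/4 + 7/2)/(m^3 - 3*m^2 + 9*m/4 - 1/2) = (4*m - 7)/(4*m^2 - 4*m + 1)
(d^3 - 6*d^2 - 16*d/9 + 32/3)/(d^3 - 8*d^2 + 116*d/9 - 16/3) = (3*d + 4)/(3*d - 2)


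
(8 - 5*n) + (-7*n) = 8 - 12*n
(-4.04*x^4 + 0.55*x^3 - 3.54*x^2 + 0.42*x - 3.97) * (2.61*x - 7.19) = -10.5444*x^5 + 30.4831*x^4 - 13.1939*x^3 + 26.5488*x^2 - 13.3815*x + 28.5443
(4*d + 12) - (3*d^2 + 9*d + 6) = -3*d^2 - 5*d + 6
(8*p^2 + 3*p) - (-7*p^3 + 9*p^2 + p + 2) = 7*p^3 - p^2 + 2*p - 2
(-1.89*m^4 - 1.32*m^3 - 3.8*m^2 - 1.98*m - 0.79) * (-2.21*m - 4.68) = 4.1769*m^5 + 11.7624*m^4 + 14.5756*m^3 + 22.1598*m^2 + 11.0123*m + 3.6972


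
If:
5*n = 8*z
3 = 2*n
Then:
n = 3/2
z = 15/16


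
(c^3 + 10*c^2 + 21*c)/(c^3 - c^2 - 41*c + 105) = c*(c + 3)/(c^2 - 8*c + 15)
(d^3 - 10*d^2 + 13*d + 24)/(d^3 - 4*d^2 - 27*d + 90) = (d^2 - 7*d - 8)/(d^2 - d - 30)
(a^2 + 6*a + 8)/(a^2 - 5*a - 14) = (a + 4)/(a - 7)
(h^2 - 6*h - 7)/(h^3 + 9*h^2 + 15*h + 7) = (h - 7)/(h^2 + 8*h + 7)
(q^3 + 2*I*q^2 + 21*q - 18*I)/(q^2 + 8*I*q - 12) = (q^2 - 4*I*q - 3)/(q + 2*I)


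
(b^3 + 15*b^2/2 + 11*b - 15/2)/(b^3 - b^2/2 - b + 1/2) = (b^2 + 8*b + 15)/(b^2 - 1)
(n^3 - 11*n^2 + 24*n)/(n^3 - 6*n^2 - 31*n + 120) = n/(n + 5)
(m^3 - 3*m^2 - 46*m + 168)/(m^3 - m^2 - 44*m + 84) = (m - 4)/(m - 2)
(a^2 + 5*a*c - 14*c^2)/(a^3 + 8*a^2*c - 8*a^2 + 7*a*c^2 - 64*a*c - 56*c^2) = (a - 2*c)/(a^2 + a*c - 8*a - 8*c)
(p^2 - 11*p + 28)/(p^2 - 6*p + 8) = (p - 7)/(p - 2)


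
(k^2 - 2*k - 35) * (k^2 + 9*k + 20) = k^4 + 7*k^3 - 33*k^2 - 355*k - 700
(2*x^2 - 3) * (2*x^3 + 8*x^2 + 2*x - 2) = 4*x^5 + 16*x^4 - 2*x^3 - 28*x^2 - 6*x + 6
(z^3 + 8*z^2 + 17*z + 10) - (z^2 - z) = z^3 + 7*z^2 + 18*z + 10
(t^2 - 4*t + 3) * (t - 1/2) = t^3 - 9*t^2/2 + 5*t - 3/2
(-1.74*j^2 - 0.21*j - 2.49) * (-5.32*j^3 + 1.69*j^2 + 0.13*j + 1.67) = 9.2568*j^5 - 1.8234*j^4 + 12.6657*j^3 - 7.1412*j^2 - 0.6744*j - 4.1583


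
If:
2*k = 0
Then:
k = 0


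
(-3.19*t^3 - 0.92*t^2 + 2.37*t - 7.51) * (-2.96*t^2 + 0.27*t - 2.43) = 9.4424*t^5 + 1.8619*t^4 + 0.4881*t^3 + 25.1051*t^2 - 7.7868*t + 18.2493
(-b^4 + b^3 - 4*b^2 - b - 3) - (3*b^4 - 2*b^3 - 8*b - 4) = -4*b^4 + 3*b^3 - 4*b^2 + 7*b + 1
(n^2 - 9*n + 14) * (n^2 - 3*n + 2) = n^4 - 12*n^3 + 43*n^2 - 60*n + 28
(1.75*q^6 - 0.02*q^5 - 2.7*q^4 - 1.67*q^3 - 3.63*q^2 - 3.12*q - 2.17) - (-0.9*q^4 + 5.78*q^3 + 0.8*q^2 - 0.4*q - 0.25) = 1.75*q^6 - 0.02*q^5 - 1.8*q^4 - 7.45*q^3 - 4.43*q^2 - 2.72*q - 1.92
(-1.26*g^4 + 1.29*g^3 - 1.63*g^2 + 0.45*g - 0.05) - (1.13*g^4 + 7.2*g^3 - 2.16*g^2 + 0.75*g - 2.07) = -2.39*g^4 - 5.91*g^3 + 0.53*g^2 - 0.3*g + 2.02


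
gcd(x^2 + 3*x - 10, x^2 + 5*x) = x + 5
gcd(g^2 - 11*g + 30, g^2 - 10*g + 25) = g - 5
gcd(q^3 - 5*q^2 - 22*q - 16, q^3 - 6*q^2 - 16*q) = q^2 - 6*q - 16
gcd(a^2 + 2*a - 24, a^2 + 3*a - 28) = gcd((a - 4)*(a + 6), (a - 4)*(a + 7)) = a - 4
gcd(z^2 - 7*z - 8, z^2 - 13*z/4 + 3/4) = 1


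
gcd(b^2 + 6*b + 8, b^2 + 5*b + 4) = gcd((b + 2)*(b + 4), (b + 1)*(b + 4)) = b + 4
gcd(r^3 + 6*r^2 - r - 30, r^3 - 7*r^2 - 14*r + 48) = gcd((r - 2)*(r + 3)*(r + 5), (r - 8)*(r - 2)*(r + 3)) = r^2 + r - 6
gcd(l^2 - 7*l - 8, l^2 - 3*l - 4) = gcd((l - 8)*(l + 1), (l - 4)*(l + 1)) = l + 1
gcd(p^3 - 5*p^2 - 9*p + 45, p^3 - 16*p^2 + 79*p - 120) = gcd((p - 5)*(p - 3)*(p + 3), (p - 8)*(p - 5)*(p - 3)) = p^2 - 8*p + 15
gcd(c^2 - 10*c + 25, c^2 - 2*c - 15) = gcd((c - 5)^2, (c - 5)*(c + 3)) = c - 5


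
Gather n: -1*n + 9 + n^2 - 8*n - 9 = n^2 - 9*n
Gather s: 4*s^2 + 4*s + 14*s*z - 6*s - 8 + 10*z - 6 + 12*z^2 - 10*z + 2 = 4*s^2 + s*(14*z - 2) + 12*z^2 - 12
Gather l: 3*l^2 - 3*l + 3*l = 3*l^2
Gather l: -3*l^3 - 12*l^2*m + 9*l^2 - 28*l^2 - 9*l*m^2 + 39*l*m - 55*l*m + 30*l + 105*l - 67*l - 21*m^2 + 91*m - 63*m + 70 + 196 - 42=-3*l^3 + l^2*(-12*m - 19) + l*(-9*m^2 - 16*m + 68) - 21*m^2 + 28*m + 224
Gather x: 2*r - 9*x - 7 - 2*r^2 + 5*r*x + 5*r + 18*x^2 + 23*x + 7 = -2*r^2 + 7*r + 18*x^2 + x*(5*r + 14)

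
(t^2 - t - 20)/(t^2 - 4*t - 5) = (t + 4)/(t + 1)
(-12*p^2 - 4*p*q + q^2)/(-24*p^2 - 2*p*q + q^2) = (2*p + q)/(4*p + q)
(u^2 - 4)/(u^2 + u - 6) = (u + 2)/(u + 3)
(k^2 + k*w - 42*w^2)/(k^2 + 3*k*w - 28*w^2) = (-k + 6*w)/(-k + 4*w)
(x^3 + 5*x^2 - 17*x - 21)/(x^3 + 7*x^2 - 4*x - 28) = (x^2 - 2*x - 3)/(x^2 - 4)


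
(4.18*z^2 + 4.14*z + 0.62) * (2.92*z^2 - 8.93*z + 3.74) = 12.2056*z^4 - 25.2386*z^3 - 19.5266*z^2 + 9.947*z + 2.3188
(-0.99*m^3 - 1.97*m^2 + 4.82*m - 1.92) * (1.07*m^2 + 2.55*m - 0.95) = -1.0593*m^5 - 4.6324*m^4 + 1.0744*m^3 + 12.1081*m^2 - 9.475*m + 1.824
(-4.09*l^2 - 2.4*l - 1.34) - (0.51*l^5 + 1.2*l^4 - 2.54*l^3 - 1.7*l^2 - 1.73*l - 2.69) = -0.51*l^5 - 1.2*l^4 + 2.54*l^3 - 2.39*l^2 - 0.67*l + 1.35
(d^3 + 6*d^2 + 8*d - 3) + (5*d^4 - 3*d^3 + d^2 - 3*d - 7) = 5*d^4 - 2*d^3 + 7*d^2 + 5*d - 10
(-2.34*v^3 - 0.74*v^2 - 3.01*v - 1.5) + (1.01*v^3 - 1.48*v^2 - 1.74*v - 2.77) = -1.33*v^3 - 2.22*v^2 - 4.75*v - 4.27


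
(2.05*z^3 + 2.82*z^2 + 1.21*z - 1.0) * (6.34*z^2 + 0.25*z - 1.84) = 12.997*z^5 + 18.3913*z^4 + 4.6044*z^3 - 11.2263*z^2 - 2.4764*z + 1.84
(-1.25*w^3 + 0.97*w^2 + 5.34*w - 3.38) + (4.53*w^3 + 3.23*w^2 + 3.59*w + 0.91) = 3.28*w^3 + 4.2*w^2 + 8.93*w - 2.47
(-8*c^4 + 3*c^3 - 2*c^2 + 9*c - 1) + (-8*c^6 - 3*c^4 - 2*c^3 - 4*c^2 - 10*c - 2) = -8*c^6 - 11*c^4 + c^3 - 6*c^2 - c - 3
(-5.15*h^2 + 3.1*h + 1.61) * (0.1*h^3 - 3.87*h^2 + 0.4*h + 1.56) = -0.515*h^5 + 20.2405*h^4 - 13.896*h^3 - 13.0247*h^2 + 5.48*h + 2.5116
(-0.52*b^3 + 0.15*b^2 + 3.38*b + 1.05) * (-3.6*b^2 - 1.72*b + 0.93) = 1.872*b^5 + 0.3544*b^4 - 12.9096*b^3 - 9.4541*b^2 + 1.3374*b + 0.9765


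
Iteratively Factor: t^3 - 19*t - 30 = (t + 3)*(t^2 - 3*t - 10) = (t + 2)*(t + 3)*(t - 5)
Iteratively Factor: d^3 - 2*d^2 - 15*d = (d)*(d^2 - 2*d - 15) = d*(d + 3)*(d - 5)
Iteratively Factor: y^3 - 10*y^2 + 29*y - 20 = (y - 1)*(y^2 - 9*y + 20) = (y - 4)*(y - 1)*(y - 5)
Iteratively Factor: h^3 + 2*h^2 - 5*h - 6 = (h + 1)*(h^2 + h - 6) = (h - 2)*(h + 1)*(h + 3)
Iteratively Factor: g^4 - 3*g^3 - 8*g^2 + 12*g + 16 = (g + 2)*(g^3 - 5*g^2 + 2*g + 8) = (g + 1)*(g + 2)*(g^2 - 6*g + 8) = (g - 2)*(g + 1)*(g + 2)*(g - 4)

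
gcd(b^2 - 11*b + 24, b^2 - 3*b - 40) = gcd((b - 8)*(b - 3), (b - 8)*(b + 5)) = b - 8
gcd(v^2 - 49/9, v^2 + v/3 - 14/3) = v + 7/3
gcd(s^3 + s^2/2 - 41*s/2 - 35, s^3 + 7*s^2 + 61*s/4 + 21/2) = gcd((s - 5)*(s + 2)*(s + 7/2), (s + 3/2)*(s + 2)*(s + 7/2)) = s^2 + 11*s/2 + 7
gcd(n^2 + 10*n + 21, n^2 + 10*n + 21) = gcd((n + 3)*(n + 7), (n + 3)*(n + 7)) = n^2 + 10*n + 21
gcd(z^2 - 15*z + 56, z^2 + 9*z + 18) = 1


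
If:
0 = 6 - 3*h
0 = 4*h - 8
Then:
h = 2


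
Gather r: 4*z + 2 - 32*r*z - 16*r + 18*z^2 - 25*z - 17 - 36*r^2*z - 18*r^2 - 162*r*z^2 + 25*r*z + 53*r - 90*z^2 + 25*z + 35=r^2*(-36*z - 18) + r*(-162*z^2 - 7*z + 37) - 72*z^2 + 4*z + 20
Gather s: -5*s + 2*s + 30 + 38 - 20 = 48 - 3*s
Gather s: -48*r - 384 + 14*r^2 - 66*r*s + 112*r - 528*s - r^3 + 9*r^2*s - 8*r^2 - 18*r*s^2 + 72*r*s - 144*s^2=-r^3 + 6*r^2 + 64*r + s^2*(-18*r - 144) + s*(9*r^2 + 6*r - 528) - 384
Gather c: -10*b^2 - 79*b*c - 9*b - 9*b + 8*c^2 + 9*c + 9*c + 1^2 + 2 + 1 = -10*b^2 - 18*b + 8*c^2 + c*(18 - 79*b) + 4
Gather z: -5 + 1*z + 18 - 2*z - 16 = -z - 3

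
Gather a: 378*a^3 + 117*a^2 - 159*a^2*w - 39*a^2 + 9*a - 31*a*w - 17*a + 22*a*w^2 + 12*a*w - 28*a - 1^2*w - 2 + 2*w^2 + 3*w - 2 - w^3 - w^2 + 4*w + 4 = 378*a^3 + a^2*(78 - 159*w) + a*(22*w^2 - 19*w - 36) - w^3 + w^2 + 6*w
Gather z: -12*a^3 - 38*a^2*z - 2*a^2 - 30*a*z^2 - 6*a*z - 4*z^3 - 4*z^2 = -12*a^3 - 2*a^2 - 4*z^3 + z^2*(-30*a - 4) + z*(-38*a^2 - 6*a)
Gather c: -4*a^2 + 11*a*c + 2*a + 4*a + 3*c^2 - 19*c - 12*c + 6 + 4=-4*a^2 + 6*a + 3*c^2 + c*(11*a - 31) + 10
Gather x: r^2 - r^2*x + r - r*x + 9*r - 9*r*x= r^2 + 10*r + x*(-r^2 - 10*r)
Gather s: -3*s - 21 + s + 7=-2*s - 14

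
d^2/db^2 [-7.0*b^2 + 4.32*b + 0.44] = -14.0000000000000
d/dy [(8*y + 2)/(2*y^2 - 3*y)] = 2*(-8*y^2 - 4*y + 3)/(y^2*(4*y^2 - 12*y + 9))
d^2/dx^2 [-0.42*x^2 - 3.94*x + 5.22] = -0.840000000000000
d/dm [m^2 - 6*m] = 2*m - 6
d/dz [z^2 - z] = 2*z - 1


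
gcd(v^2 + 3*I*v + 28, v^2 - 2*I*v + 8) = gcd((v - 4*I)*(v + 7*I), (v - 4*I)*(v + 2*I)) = v - 4*I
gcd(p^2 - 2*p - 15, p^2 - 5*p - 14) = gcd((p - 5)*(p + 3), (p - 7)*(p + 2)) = 1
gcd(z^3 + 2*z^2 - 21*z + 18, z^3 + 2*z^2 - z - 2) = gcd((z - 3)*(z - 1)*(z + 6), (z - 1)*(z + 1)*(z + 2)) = z - 1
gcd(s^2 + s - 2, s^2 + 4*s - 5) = s - 1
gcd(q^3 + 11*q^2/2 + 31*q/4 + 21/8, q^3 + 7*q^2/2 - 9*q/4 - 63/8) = q^2 + 5*q + 21/4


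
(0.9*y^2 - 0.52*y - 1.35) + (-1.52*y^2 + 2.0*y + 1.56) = -0.62*y^2 + 1.48*y + 0.21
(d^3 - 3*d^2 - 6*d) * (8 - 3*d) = -3*d^4 + 17*d^3 - 6*d^2 - 48*d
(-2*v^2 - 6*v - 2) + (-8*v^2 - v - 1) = -10*v^2 - 7*v - 3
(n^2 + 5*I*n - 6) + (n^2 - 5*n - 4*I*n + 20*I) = 2*n^2 - 5*n + I*n - 6 + 20*I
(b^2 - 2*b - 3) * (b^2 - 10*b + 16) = b^4 - 12*b^3 + 33*b^2 - 2*b - 48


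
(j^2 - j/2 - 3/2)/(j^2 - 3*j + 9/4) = 2*(j + 1)/(2*j - 3)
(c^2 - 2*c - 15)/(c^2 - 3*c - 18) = (c - 5)/(c - 6)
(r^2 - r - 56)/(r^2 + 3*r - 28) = (r - 8)/(r - 4)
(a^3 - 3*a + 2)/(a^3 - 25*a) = (a^3 - 3*a + 2)/(a*(a^2 - 25))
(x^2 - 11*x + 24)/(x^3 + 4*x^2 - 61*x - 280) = (x - 3)/(x^2 + 12*x + 35)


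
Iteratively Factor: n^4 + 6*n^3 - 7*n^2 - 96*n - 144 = (n + 4)*(n^3 + 2*n^2 - 15*n - 36) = (n + 3)*(n + 4)*(n^2 - n - 12) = (n - 4)*(n + 3)*(n + 4)*(n + 3)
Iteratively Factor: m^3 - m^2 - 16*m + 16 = (m + 4)*(m^2 - 5*m + 4) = (m - 1)*(m + 4)*(m - 4)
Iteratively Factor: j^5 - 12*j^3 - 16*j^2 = (j)*(j^4 - 12*j^2 - 16*j) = j*(j - 4)*(j^3 + 4*j^2 + 4*j) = j*(j - 4)*(j + 2)*(j^2 + 2*j) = j^2*(j - 4)*(j + 2)*(j + 2)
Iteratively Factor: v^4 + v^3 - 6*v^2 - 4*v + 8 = (v + 2)*(v^3 - v^2 - 4*v + 4) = (v - 1)*(v + 2)*(v^2 - 4) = (v - 1)*(v + 2)^2*(v - 2)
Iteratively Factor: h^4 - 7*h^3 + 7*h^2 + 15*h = (h - 3)*(h^3 - 4*h^2 - 5*h) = (h - 3)*(h + 1)*(h^2 - 5*h) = h*(h - 3)*(h + 1)*(h - 5)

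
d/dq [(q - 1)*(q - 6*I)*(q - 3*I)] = 3*q^2 + q*(-2 - 18*I) - 18 + 9*I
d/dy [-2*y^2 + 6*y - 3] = 6 - 4*y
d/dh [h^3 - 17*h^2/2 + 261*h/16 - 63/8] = 3*h^2 - 17*h + 261/16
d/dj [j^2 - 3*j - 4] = 2*j - 3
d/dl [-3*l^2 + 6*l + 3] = 6 - 6*l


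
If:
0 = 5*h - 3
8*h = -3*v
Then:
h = 3/5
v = -8/5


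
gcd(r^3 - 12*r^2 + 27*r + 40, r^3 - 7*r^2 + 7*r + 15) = r^2 - 4*r - 5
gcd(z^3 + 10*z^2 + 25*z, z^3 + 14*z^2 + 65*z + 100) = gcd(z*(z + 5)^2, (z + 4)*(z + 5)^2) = z^2 + 10*z + 25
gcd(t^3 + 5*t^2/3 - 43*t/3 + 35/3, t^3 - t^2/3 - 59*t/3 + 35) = t^2 + 8*t/3 - 35/3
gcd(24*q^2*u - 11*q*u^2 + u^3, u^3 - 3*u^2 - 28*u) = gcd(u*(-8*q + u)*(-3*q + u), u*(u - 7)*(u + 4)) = u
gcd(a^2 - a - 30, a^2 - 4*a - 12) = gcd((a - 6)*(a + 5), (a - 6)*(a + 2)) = a - 6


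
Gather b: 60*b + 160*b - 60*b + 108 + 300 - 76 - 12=160*b + 320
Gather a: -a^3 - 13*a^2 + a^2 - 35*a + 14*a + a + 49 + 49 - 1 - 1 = -a^3 - 12*a^2 - 20*a + 96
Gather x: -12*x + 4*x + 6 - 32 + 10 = -8*x - 16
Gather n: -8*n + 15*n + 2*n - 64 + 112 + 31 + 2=9*n + 81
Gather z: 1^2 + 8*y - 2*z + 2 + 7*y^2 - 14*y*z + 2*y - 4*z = 7*y^2 + 10*y + z*(-14*y - 6) + 3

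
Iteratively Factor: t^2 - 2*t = (t)*(t - 2)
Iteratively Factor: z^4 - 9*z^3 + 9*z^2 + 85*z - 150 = (z - 5)*(z^3 - 4*z^2 - 11*z + 30) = (z - 5)*(z - 2)*(z^2 - 2*z - 15) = (z - 5)*(z - 2)*(z + 3)*(z - 5)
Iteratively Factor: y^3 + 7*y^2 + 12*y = (y)*(y^2 + 7*y + 12) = y*(y + 3)*(y + 4)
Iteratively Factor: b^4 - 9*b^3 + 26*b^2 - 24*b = (b - 4)*(b^3 - 5*b^2 + 6*b) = b*(b - 4)*(b^2 - 5*b + 6) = b*(b - 4)*(b - 3)*(b - 2)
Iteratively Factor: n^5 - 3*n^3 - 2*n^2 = (n + 1)*(n^4 - n^3 - 2*n^2) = n*(n + 1)*(n^3 - n^2 - 2*n) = n*(n - 2)*(n + 1)*(n^2 + n) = n^2*(n - 2)*(n + 1)*(n + 1)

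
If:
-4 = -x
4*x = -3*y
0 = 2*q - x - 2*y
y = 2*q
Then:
No Solution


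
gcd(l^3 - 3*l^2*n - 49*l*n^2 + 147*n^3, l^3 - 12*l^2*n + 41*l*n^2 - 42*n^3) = l^2 - 10*l*n + 21*n^2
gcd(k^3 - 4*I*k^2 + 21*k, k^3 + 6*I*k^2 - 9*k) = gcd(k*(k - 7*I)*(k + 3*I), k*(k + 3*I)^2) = k^2 + 3*I*k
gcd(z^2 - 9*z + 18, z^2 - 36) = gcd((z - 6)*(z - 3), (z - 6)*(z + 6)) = z - 6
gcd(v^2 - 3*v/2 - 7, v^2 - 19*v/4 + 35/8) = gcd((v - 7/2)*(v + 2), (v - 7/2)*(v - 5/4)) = v - 7/2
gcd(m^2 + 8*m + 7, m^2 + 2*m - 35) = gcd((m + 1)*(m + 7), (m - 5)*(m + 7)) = m + 7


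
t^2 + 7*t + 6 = (t + 1)*(t + 6)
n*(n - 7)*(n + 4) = n^3 - 3*n^2 - 28*n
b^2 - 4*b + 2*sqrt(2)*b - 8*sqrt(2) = (b - 4)*(b + 2*sqrt(2))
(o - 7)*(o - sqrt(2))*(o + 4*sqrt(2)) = o^3 - 7*o^2 + 3*sqrt(2)*o^2 - 21*sqrt(2)*o - 8*o + 56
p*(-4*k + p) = -4*k*p + p^2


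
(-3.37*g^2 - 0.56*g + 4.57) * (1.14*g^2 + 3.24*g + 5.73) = -3.8418*g^4 - 11.5572*g^3 - 15.9147*g^2 + 11.598*g + 26.1861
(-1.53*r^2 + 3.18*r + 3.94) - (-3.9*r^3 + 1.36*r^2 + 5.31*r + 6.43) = 3.9*r^3 - 2.89*r^2 - 2.13*r - 2.49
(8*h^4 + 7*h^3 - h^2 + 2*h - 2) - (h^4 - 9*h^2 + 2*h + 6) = 7*h^4 + 7*h^3 + 8*h^2 - 8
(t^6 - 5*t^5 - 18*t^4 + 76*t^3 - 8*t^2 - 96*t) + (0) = t^6 - 5*t^5 - 18*t^4 + 76*t^3 - 8*t^2 - 96*t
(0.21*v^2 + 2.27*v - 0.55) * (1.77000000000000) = 0.3717*v^2 + 4.0179*v - 0.9735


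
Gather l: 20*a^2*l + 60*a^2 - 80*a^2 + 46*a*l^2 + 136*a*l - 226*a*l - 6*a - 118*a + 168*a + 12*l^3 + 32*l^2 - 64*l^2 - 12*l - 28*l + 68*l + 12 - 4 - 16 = -20*a^2 + 44*a + 12*l^3 + l^2*(46*a - 32) + l*(20*a^2 - 90*a + 28) - 8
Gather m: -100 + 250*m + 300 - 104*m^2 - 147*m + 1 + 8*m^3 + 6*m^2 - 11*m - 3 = 8*m^3 - 98*m^2 + 92*m + 198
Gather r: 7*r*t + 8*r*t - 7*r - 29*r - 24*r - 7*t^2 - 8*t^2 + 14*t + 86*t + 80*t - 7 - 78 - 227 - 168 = r*(15*t - 60) - 15*t^2 + 180*t - 480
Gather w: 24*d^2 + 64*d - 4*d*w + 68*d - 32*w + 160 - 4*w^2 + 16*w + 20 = 24*d^2 + 132*d - 4*w^2 + w*(-4*d - 16) + 180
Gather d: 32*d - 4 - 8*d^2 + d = -8*d^2 + 33*d - 4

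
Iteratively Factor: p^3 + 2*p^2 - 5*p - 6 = (p + 3)*(p^2 - p - 2) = (p + 1)*(p + 3)*(p - 2)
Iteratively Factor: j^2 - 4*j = (j)*(j - 4)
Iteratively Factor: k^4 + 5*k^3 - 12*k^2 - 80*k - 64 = (k + 4)*(k^3 + k^2 - 16*k - 16) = (k + 4)^2*(k^2 - 3*k - 4) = (k + 1)*(k + 4)^2*(k - 4)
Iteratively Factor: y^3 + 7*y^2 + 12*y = (y + 3)*(y^2 + 4*y) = (y + 3)*(y + 4)*(y)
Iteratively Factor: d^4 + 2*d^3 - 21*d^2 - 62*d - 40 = (d + 2)*(d^3 - 21*d - 20) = (d - 5)*(d + 2)*(d^2 + 5*d + 4) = (d - 5)*(d + 2)*(d + 4)*(d + 1)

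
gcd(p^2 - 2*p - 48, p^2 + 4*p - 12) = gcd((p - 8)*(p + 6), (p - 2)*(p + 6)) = p + 6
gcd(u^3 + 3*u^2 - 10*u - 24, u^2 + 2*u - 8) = u + 4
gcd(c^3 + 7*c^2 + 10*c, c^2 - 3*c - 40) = c + 5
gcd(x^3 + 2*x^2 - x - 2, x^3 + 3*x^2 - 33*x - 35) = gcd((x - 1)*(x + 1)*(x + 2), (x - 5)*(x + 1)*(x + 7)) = x + 1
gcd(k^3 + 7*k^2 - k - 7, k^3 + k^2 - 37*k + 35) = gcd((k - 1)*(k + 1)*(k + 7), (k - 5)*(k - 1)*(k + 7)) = k^2 + 6*k - 7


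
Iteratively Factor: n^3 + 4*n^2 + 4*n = (n)*(n^2 + 4*n + 4) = n*(n + 2)*(n + 2)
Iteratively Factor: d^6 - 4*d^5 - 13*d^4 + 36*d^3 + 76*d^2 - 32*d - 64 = (d - 4)*(d^5 - 13*d^3 - 16*d^2 + 12*d + 16) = (d - 4)*(d + 2)*(d^4 - 2*d^3 - 9*d^2 + 2*d + 8) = (d - 4)*(d + 2)^2*(d^3 - 4*d^2 - d + 4) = (d - 4)*(d - 1)*(d + 2)^2*(d^2 - 3*d - 4) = (d - 4)^2*(d - 1)*(d + 2)^2*(d + 1)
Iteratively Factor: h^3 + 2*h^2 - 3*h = (h - 1)*(h^2 + 3*h) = (h - 1)*(h + 3)*(h)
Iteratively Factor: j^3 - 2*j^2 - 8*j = (j - 4)*(j^2 + 2*j) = j*(j - 4)*(j + 2)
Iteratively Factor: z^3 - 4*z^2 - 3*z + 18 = (z - 3)*(z^2 - z - 6) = (z - 3)^2*(z + 2)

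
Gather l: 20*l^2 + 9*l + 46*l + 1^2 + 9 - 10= 20*l^2 + 55*l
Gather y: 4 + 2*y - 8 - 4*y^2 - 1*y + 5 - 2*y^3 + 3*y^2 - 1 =-2*y^3 - y^2 + y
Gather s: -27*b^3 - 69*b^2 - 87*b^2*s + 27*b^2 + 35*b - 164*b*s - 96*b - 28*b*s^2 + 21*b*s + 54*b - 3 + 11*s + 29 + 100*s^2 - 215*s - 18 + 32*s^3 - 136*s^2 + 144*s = -27*b^3 - 42*b^2 - 7*b + 32*s^3 + s^2*(-28*b - 36) + s*(-87*b^2 - 143*b - 60) + 8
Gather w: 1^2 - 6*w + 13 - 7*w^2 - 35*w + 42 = -7*w^2 - 41*w + 56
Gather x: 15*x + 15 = 15*x + 15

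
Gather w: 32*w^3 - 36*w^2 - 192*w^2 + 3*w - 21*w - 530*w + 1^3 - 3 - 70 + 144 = 32*w^3 - 228*w^2 - 548*w + 72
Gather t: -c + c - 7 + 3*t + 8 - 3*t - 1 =0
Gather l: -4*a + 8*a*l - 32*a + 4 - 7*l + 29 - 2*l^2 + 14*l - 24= -36*a - 2*l^2 + l*(8*a + 7) + 9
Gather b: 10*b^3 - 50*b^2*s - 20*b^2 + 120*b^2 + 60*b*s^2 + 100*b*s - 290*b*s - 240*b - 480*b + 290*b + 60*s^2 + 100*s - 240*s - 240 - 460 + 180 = 10*b^3 + b^2*(100 - 50*s) + b*(60*s^2 - 190*s - 430) + 60*s^2 - 140*s - 520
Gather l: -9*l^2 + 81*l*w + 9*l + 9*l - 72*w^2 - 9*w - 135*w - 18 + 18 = -9*l^2 + l*(81*w + 18) - 72*w^2 - 144*w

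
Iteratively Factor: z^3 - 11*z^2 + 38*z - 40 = (z - 2)*(z^2 - 9*z + 20) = (z - 4)*(z - 2)*(z - 5)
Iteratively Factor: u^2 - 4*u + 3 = (u - 3)*(u - 1)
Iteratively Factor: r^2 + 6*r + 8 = (r + 2)*(r + 4)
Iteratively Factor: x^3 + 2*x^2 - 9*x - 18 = (x - 3)*(x^2 + 5*x + 6) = (x - 3)*(x + 2)*(x + 3)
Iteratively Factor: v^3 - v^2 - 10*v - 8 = (v + 2)*(v^2 - 3*v - 4) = (v - 4)*(v + 2)*(v + 1)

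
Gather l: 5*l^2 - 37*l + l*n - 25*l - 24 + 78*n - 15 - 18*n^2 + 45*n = 5*l^2 + l*(n - 62) - 18*n^2 + 123*n - 39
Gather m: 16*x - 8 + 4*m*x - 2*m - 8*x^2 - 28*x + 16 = m*(4*x - 2) - 8*x^2 - 12*x + 8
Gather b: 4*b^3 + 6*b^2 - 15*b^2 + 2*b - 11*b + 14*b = 4*b^3 - 9*b^2 + 5*b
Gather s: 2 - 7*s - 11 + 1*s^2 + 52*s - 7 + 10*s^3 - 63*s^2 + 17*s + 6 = 10*s^3 - 62*s^2 + 62*s - 10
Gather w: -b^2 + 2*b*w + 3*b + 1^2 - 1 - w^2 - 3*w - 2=-b^2 + 3*b - w^2 + w*(2*b - 3) - 2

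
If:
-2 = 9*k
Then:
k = -2/9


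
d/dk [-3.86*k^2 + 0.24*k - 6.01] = 0.24 - 7.72*k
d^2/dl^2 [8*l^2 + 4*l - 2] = 16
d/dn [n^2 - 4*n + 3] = 2*n - 4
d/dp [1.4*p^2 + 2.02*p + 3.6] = 2.8*p + 2.02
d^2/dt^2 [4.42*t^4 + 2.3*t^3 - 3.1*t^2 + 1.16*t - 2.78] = 53.04*t^2 + 13.8*t - 6.2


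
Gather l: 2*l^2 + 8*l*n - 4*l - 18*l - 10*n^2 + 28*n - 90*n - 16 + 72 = 2*l^2 + l*(8*n - 22) - 10*n^2 - 62*n + 56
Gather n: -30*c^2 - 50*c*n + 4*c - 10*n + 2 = -30*c^2 + 4*c + n*(-50*c - 10) + 2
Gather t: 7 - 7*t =7 - 7*t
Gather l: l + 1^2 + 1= l + 2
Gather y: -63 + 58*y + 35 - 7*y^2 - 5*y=-7*y^2 + 53*y - 28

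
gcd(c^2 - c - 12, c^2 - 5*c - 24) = c + 3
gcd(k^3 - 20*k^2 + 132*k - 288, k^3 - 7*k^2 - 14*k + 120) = k - 6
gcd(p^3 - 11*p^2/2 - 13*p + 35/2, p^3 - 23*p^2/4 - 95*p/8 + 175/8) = p^2 - 9*p/2 - 35/2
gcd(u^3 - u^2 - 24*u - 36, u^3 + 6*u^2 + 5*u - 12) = u + 3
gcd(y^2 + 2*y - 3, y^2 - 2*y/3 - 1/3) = y - 1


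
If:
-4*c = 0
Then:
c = 0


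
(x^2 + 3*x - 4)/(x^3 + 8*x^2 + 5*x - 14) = (x + 4)/(x^2 + 9*x + 14)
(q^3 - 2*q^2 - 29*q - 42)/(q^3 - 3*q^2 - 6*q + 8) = (q^2 - 4*q - 21)/(q^2 - 5*q + 4)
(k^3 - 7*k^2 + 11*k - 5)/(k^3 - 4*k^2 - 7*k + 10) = (k - 1)/(k + 2)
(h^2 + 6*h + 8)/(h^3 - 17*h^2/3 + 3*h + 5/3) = 3*(h^2 + 6*h + 8)/(3*h^3 - 17*h^2 + 9*h + 5)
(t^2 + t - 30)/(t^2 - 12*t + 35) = (t + 6)/(t - 7)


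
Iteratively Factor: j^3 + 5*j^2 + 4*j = (j)*(j^2 + 5*j + 4) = j*(j + 1)*(j + 4)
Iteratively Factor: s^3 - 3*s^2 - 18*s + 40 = (s - 2)*(s^2 - s - 20) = (s - 5)*(s - 2)*(s + 4)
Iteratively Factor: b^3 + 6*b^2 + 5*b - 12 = (b + 3)*(b^2 + 3*b - 4) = (b + 3)*(b + 4)*(b - 1)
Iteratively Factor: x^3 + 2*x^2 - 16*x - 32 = (x + 4)*(x^2 - 2*x - 8) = (x + 2)*(x + 4)*(x - 4)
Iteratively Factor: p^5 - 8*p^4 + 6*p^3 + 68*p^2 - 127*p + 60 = (p - 1)*(p^4 - 7*p^3 - p^2 + 67*p - 60) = (p - 1)^2*(p^3 - 6*p^2 - 7*p + 60) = (p - 5)*(p - 1)^2*(p^2 - p - 12) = (p - 5)*(p - 4)*(p - 1)^2*(p + 3)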